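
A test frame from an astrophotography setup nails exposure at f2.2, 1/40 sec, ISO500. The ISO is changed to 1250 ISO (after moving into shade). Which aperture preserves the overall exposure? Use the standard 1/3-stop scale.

f/3.5

ISO: 500 → 640 → 800 → 1000 → 1250 — 1 1/3 stops raised (brighter).
Need 1 1/3 stops darker from the aperture: f/2.2 → f/2.5 → f/2.8 → f/3.2 → f/3.5.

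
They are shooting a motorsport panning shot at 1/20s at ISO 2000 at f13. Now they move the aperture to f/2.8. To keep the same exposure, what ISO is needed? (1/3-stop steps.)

Aperture: f/13 → f/11 → f/10 → f/9 → f/8 → f/7.1 → f/6.3 → f/5.6 → f/5 → f/4.5 → f/4 → f/3.5 → f/3.2 → f/2.8 — 4 1/3 stops wider (brighter).
Need 4 1/3 stops darker from the ISO: 2000 → 1600 → 1250 → 1000 → 800 → 640 → 500 → 400 → 320 → 250 → 200 → 160 → 125 → 100.

ISO 100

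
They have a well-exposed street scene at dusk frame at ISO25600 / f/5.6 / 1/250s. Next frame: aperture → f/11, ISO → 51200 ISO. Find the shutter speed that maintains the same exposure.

Aperture: f/5.6 → f/8 → f/11 — 2 stops smaller aperture (darker).
ISO: 25600 → 51200 — 1 stop raised (brighter).
Net change so far: 1 stop darker. Offset with the shutter speed: 1/250 → 1/125.

1/125s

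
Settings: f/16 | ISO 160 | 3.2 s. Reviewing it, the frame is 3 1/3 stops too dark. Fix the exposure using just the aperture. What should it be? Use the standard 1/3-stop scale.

Underexposed by 3 1/3 stops → need 3 1/3 stops brighter.
Aperture: f/16 → f/14 → f/13 → f/11 → f/10 → f/9 → f/8 → f/7.1 → f/6.3 → f/5.6 → f/5.

f/5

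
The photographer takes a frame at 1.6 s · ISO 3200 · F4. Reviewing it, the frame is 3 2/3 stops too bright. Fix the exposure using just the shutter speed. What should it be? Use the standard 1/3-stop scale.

1/8s

Overexposed by 3 2/3 stops → need 3 2/3 stops darker.
Shutter speed: 1.6 → 1.3 → 1 → 0.8 → 0.6 → 0.5 → 0.4 → 0.3 → 1/4 → 1/5 → 1/6 → 1/8.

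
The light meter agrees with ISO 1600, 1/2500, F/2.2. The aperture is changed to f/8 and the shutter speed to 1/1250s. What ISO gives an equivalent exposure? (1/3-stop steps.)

ISO 10000

Aperture: f/2.2 → f/2.5 → f/2.8 → f/3.2 → f/3.5 → f/4 → f/4.5 → f/5 → f/5.6 → f/6.3 → f/7.1 → f/8 — 3 2/3 stops stopped down (darker).
Shutter speed: 1/2500 → 1/2000 → 1/1600 → 1/1250 — 1 stop longer (brighter).
Net change so far: 2 2/3 stops darker. Offset with the ISO: 1600 → 2000 → 2500 → 3200 → 4000 → 5000 → 6400 → 8000 → 10000.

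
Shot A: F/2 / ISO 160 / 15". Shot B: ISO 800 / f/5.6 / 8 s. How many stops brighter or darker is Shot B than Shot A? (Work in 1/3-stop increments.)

1 2/3 stops darker

Aperture: f/2 → f/2.2 → f/2.5 → f/2.8 → f/3.2 → f/3.5 → f/4 → f/4.5 → f/5 → f/5.6 — 3 stops narrower (darker).
Shutter speed: 15 → 13 → 10 → 8 — 1 stop faster (darker).
ISO: 160 → 200 → 250 → 320 → 400 → 500 → 640 → 800 — 2 1/3 stops raised (brighter).
Net: −3 −1 +2 1/3 = −1 2/3 stops.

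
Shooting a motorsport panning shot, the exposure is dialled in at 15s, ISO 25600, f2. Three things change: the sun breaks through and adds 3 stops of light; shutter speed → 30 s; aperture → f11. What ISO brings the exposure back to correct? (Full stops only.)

Scene light: 3 stops brighter.
Shutter speed: 15 → 30 — 1 stop longer (brighter).
Aperture: f/2 → f/2.8 → f/4 → f/5.6 → f/8 → f/11 — 5 stops stopped down (darker).
Net so far: 1 stop darker. ISO: 25600 → 51200.

ISO 51200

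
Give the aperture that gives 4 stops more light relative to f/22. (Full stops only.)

Aperture: f/22 → f/16 → f/11 → f/8 → f/5.6 — 4 stops larger aperture (brighter).

f/5.6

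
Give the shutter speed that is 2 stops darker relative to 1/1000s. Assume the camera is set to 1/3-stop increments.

1/4000s

Shutter speed: 1/1000 → 1/1250 → 1/1600 → 1/2000 → 1/2500 → 1/3200 → 1/4000 — 2 stops faster (darker).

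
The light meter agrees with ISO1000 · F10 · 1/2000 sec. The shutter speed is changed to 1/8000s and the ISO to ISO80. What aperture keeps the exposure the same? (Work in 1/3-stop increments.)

Shutter speed: 1/2000 → 1/2500 → 1/3200 → 1/4000 → 1/5000 → 1/6400 → 1/8000 — 2 stops faster (darker).
ISO: 1000 → 800 → 640 → 500 → 400 → 320 → 250 → 200 → 160 → 125 → 100 → 80 — 3 2/3 stops dropped (darker).
Net change so far: 5 2/3 stops darker. Offset with the aperture: f/10 → f/9 → f/8 → f/7.1 → f/6.3 → f/5.6 → f/5 → f/4.5 → f/4 → f/3.5 → f/3.2 → f/2.8 → f/2.5 → f/2.2 → f/2 → f/1.8 → f/1.6 → f/1.4.

f/1.4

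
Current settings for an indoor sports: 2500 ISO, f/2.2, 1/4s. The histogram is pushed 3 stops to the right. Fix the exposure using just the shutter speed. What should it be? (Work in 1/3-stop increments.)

1/30s

Overexposed by 3 stops → need 3 stops darker.
Shutter speed: 1/4 → 1/5 → 1/6 → 1/8 → 1/10 → 1/13 → 1/15 → 1/20 → 1/25 → 1/30.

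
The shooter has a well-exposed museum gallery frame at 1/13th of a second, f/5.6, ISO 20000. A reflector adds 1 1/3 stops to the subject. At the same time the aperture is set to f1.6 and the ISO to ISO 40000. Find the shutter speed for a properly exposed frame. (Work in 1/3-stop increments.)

1/800s

Scene light: 1 1/3 stops brighter.
Aperture: f/5.6 → f/5 → f/4.5 → f/4 → f/3.5 → f/3.2 → f/2.8 → f/2.5 → f/2.2 → f/2 → f/1.8 → f/1.6 — 3 2/3 stops larger aperture (brighter).
ISO: 20000 → 25600 → 32000 → 40000 — 1 stop higher (brighter).
Net so far: 6 stops brighter. Shutter speed: 1/13 → 1/15 → 1/20 → 1/25 → 1/30 → 1/40 → 1/50 → 1/60 → 1/80 → 1/100 → 1/125 → 1/160 → 1/200 → 1/250 → 1/320 → 1/400 → 1/500 → 1/640 → 1/800.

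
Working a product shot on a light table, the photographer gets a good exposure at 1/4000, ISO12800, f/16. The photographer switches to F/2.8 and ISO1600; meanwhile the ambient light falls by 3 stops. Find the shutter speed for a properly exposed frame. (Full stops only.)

Scene light: 3 stops darker.
Aperture: f/16 → f/11 → f/8 → f/5.6 → f/4 → f/2.8 — 5 stops larger aperture (brighter).
ISO: 12800 → 6400 → 3200 → 1600 — 3 stops dropped (darker).
Net so far: 1 stop darker. Shutter speed: 1/4000 → 1/2000.

1/2000s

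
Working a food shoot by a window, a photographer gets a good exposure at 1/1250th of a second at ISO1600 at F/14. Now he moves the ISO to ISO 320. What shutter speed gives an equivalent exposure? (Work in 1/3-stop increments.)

1/250s

ISO: 1600 → 1250 → 1000 → 800 → 640 → 500 → 400 → 320 — 2 1/3 stops dropped (darker).
Need 2 1/3 stops brighter from the shutter speed: 1/1250 → 1/1000 → 1/800 → 1/640 → 1/500 → 1/400 → 1/320 → 1/250.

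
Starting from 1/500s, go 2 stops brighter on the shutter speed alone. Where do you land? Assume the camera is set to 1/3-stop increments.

1/125s

Shutter speed: 1/500 → 1/400 → 1/320 → 1/250 → 1/200 → 1/160 → 1/125 — 2 stops longer (brighter).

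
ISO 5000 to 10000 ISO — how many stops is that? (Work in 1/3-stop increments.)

5000 → 6400 → 8000 → 10000 — count the steps: 3 third-stops = 1 stop.

1 stop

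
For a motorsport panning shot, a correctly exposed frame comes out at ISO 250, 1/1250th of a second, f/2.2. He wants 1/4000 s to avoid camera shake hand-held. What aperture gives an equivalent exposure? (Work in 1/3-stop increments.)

Shutter speed: 1/1250 → 1/1600 → 1/2000 → 1/2500 → 1/3200 → 1/4000 — 1 2/3 stops faster (darker).
Need 1 2/3 stops brighter from the aperture: f/2.2 → f/2 → f/1.8 → f/1.6 → f/1.4 → f/1.2.

f/1.2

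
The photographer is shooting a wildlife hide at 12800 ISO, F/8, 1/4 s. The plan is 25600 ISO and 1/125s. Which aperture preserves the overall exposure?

ISO: 12800 → 25600 — 1 stop higher (brighter).
Shutter speed: 1/4 → 1/8 → 1/15 → 1/30 → 1/60 → 1/125 — 5 stops shorter (darker).
Net change so far: 4 stops darker. Offset with the aperture: f/8 → f/5.6 → f/4 → f/2.8 → f/2.

f/2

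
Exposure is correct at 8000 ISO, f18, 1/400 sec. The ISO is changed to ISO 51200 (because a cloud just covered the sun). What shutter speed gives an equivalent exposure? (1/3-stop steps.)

ISO: 8000 → 10000 → 12800 → 16000 → 20000 → 25600 → 32000 → 40000 → 51200 — 2 2/3 stops raised (brighter).
Need 2 2/3 stops darker from the shutter speed: 1/400 → 1/500 → 1/640 → 1/800 → 1/1000 → 1/1250 → 1/1600 → 1/2000 → 1/2500.

1/2500s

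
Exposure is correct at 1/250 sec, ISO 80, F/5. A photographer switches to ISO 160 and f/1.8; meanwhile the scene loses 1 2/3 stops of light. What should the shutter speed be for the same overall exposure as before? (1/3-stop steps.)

Scene light: 1 2/3 stops darker.
ISO: 80 → 100 → 125 → 160 — 1 stop higher (brighter).
Aperture: f/5 → f/4.5 → f/4 → f/3.5 → f/3.2 → f/2.8 → f/2.5 → f/2.2 → f/2 → f/1.8 — 3 stops opened up (brighter).
Net so far: 2 1/3 stops brighter. Shutter speed: 1/250 → 1/320 → 1/400 → 1/500 → 1/640 → 1/800 → 1/1000 → 1/1250.

1/1250s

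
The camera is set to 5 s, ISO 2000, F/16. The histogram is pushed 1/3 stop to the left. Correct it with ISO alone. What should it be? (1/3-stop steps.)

ISO 2500

Underexposed by 1/3 stop → need 1/3 stop brighter.
ISO: 2000 → 2500.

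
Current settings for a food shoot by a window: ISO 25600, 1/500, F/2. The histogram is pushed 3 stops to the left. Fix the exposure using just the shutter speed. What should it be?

1/60s

Underexposed by 3 stops → need 3 stops brighter.
Shutter speed: 1/500 → 1/250 → 1/125 → 1/60.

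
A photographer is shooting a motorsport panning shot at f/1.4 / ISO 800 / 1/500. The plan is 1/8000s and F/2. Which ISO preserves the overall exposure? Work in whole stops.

ISO 25600

Shutter speed: 1/500 → 1/1000 → 1/2000 → 1/4000 → 1/8000 — 4 stops shorter (darker).
Aperture: f/1.4 → f/2 — 1 stop narrower (darker).
Net change so far: 5 stops darker. Offset with the ISO: 800 → 1600 → 3200 → 6400 → 12800 → 25600.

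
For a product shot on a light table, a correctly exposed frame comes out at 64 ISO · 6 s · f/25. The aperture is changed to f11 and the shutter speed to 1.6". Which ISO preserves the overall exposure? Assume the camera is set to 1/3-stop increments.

Aperture: f/25 → f/22 → f/20 → f/18 → f/16 → f/14 → f/13 → f/11 — 2 1/3 stops larger aperture (brighter).
Shutter speed: 6 → 5 → 4 → 3.2 → 2.5 → 2 → 1.6 — 2 stops shorter (darker).
Net change so far: 1/3 stop brighter. Offset with the ISO: 64 → 50.

ISO 50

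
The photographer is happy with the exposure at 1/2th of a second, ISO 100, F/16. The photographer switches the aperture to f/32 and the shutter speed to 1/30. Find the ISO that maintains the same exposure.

ISO 6400

Aperture: f/16 → f/22 → f/32 — 2 stops narrower (darker).
Shutter speed: 1/2 → 1/4 → 1/8 → 1/15 → 1/30 — 4 stops shorter (darker).
Net change so far: 6 stops darker. Offset with the ISO: 100 → 200 → 400 → 800 → 1600 → 3200 → 6400.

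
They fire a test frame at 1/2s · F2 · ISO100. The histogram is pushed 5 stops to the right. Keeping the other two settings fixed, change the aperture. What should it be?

f/11

Overexposed by 5 stops → need 5 stops darker.
Aperture: f/2 → f/2.8 → f/4 → f/5.6 → f/8 → f/11.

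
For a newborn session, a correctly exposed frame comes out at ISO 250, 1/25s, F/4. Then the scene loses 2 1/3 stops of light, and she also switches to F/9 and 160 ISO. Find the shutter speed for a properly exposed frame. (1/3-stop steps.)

Scene light: 2 1/3 stops darker.
Aperture: f/4 → f/4.5 → f/5 → f/5.6 → f/6.3 → f/7.1 → f/8 → f/9 — 2 1/3 stops stopped down (darker).
ISO: 250 → 200 → 160 — 2/3 stop lower (darker).
Net so far: 5 1/3 stops darker. Shutter speed: 1/25 → 1/20 → 1/15 → 1/13 → 1/10 → 1/8 → 1/6 → 1/5 → 1/4 → 0.3 → 0.4 → 0.5 → 0.6 → 0.8 → 1 → 1.3 → 1.6.

1.6 s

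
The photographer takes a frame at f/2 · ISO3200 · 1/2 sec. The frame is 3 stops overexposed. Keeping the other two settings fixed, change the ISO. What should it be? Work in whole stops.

Overexposed by 3 stops → need 3 stops darker.
ISO: 3200 → 1600 → 800 → 400.

ISO 400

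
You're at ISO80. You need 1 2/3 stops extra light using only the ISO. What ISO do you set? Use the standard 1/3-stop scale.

ISO: 80 → 100 → 125 → 160 → 200 → 250 — 1 2/3 stops higher (brighter).

ISO 250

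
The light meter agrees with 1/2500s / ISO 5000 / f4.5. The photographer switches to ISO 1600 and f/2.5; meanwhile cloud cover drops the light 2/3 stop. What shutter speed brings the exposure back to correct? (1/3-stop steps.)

Scene light: 2/3 stop darker.
ISO: 5000 → 4000 → 3200 → 2500 → 2000 → 1600 — 1 2/3 stops lower (darker).
Aperture: f/4.5 → f/4 → f/3.5 → f/3.2 → f/2.8 → f/2.5 — 1 2/3 stops larger aperture (brighter).
Net so far: 2/3 stop darker. Shutter speed: 1/2500 → 1/2000 → 1/1600.

1/1600s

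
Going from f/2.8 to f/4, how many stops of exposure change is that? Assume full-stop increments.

f/2.8 → f/4 — count the steps: 1 stop.

1 stop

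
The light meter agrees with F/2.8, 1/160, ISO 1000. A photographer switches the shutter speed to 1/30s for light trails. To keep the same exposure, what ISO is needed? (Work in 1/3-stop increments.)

Shutter speed: 1/160 → 1/125 → 1/100 → 1/80 → 1/60 → 1/50 → 1/40 → 1/30 — 2 1/3 stops longer (brighter).
Need 2 1/3 stops darker from the ISO: 1000 → 800 → 640 → 500 → 400 → 320 → 250 → 200.

ISO 200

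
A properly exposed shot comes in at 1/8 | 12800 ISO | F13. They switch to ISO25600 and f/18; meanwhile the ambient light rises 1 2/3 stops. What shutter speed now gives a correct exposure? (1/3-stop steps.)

Scene light: 1 2/3 stops brighter.
ISO: 12800 → 16000 → 20000 → 25600 — 1 stop raised (brighter).
Aperture: f/13 → f/14 → f/16 → f/18 — 1 stop narrower (darker).
Net so far: 1 2/3 stops brighter. Shutter speed: 1/8 → 1/10 → 1/13 → 1/15 → 1/20 → 1/25.

1/25s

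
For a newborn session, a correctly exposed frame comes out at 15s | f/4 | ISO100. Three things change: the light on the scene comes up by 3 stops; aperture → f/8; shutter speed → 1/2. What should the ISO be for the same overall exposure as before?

ISO 1600

Scene light: 3 stops brighter.
Aperture: f/4 → f/5.6 → f/8 — 2 stops stopped down (darker).
Shutter speed: 15 → 8 → 4 → 2 → 1 → 1/2 — 5 stops faster (darker).
Net so far: 4 stops darker. ISO: 100 → 200 → 400 → 800 → 1600.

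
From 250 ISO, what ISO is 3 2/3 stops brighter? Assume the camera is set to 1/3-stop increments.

ISO 3200

ISO: 250 → 320 → 400 → 500 → 640 → 800 → 1000 → 1250 → 1600 → 2000 → 2500 → 3200 — 3 2/3 stops higher (brighter).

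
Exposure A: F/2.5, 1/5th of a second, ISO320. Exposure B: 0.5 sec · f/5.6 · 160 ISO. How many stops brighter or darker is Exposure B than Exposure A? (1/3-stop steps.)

Aperture: f/2.5 → f/2.8 → f/3.2 → f/3.5 → f/4 → f/4.5 → f/5 → f/5.6 — 2 1/3 stops narrower (darker).
Shutter speed: 1/5 → 1/4 → 0.3 → 0.4 → 0.5 — 1 1/3 stops longer (brighter).
ISO: 320 → 250 → 200 → 160 — 1 stop lower (darker).
Net: −2 1/3 +1 1/3 −1 = −2 stops.

2 stops darker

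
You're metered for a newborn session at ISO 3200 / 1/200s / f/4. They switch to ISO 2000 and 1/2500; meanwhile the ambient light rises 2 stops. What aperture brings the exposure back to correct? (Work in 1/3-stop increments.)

Scene light: 2 stops brighter.
ISO: 3200 → 2500 → 2000 — 2/3 stop dropped (darker).
Shutter speed: 1/200 → 1/250 → 1/320 → 1/400 → 1/500 → 1/640 → 1/800 → 1/1000 → 1/1250 → 1/1600 → 1/2000 → 1/2500 — 3 2/3 stops shorter (darker).
Net so far: 2 1/3 stops darker. Aperture: f/4 → f/3.5 → f/3.2 → f/2.8 → f/2.5 → f/2.2 → f/2 → f/1.8.

f/1.8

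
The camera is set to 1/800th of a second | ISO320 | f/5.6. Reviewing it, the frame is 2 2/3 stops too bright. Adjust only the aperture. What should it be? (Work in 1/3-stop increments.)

Overexposed by 2 2/3 stops → need 2 2/3 stops darker.
Aperture: f/5.6 → f/6.3 → f/7.1 → f/8 → f/9 → f/10 → f/11 → f/13 → f/14.

f/14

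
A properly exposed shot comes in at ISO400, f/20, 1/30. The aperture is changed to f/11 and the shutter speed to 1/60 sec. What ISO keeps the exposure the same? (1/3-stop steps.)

Aperture: f/20 → f/18 → f/16 → f/14 → f/13 → f/11 — 1 2/3 stops larger aperture (brighter).
Shutter speed: 1/30 → 1/40 → 1/50 → 1/60 — 1 stop shorter (darker).
Net change so far: 2/3 stop brighter. Offset with the ISO: 400 → 320 → 250.

ISO 250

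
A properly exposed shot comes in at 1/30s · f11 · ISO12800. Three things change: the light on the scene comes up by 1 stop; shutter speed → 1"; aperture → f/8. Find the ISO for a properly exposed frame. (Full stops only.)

ISO 100

Scene light: 1 stop brighter.
Shutter speed: 1/30 → 1/15 → 1/8 → 1/4 → 1/2 → 1 — 5 stops longer (brighter).
Aperture: f/11 → f/8 — 1 stop larger aperture (brighter).
Net so far: 7 stops brighter. ISO: 12800 → 6400 → 3200 → 1600 → 800 → 400 → 200 → 100.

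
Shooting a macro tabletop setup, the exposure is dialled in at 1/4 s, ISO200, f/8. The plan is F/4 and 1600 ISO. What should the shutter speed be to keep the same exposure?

Aperture: f/8 → f/5.6 → f/4 — 2 stops wider (brighter).
ISO: 200 → 400 → 800 → 1600 — 3 stops raised (brighter).
Net change so far: 5 stops brighter. Offset with the shutter speed: 1/4 → 1/8 → 1/15 → 1/30 → 1/60 → 1/125.

1/125s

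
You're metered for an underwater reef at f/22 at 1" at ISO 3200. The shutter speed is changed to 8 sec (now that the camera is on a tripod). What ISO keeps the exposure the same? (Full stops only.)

Shutter speed: 1 → 2 → 4 → 8 — 3 stops longer (brighter).
Need 3 stops darker from the ISO: 3200 → 1600 → 800 → 400.

ISO 400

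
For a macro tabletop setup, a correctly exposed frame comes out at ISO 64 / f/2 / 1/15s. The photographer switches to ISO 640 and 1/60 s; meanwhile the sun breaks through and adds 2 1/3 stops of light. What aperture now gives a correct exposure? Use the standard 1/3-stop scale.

f/7.1

Scene light: 2 1/3 stops brighter.
ISO: 64 → 80 → 100 → 125 → 160 → 200 → 250 → 320 → 400 → 500 → 640 — 3 1/3 stops higher (brighter).
Shutter speed: 1/15 → 1/20 → 1/25 → 1/30 → 1/40 → 1/50 → 1/60 — 2 stops shorter (darker).
Net so far: 3 2/3 stops brighter. Aperture: f/2 → f/2.2 → f/2.5 → f/2.8 → f/3.2 → f/3.5 → f/4 → f/4.5 → f/5 → f/5.6 → f/6.3 → f/7.1.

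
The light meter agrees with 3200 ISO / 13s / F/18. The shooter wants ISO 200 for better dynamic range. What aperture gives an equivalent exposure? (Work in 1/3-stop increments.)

ISO: 3200 → 2500 → 2000 → 1600 → 1250 → 1000 → 800 → 640 → 500 → 400 → 320 → 250 → 200 — 4 stops dropped (darker).
Need 4 stops brighter from the aperture: f/18 → f/16 → f/14 → f/13 → f/11 → f/10 → f/9 → f/8 → f/7.1 → f/6.3 → f/5.6 → f/5 → f/4.5.

f/4.5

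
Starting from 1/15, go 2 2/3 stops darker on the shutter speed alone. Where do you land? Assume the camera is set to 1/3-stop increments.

Shutter speed: 1/15 → 1/20 → 1/25 → 1/30 → 1/40 → 1/50 → 1/60 → 1/80 → 1/100 — 2 2/3 stops shorter (darker).

1/100s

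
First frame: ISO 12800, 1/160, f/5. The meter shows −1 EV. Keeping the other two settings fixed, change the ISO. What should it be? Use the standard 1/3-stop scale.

ISO 25600

Underexposed by 1 stop → need 1 stop brighter.
ISO: 12800 → 16000 → 20000 → 25600.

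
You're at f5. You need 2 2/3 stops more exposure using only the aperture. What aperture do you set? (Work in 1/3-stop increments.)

Aperture: f/5 → f/4.5 → f/4 → f/3.5 → f/3.2 → f/2.8 → f/2.5 → f/2.2 → f/2 — 2 2/3 stops opened up (brighter).

f/2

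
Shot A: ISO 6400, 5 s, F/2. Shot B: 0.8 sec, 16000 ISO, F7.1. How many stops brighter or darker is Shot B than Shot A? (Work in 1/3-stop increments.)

Aperture: f/2 → f/2.2 → f/2.5 → f/2.8 → f/3.2 → f/3.5 → f/4 → f/4.5 → f/5 → f/5.6 → f/6.3 → f/7.1 — 3 2/3 stops smaller aperture (darker).
Shutter speed: 5 → 4 → 3.2 → 2.5 → 2 → 1.6 → 1.3 → 1 → 0.8 — 2 2/3 stops shorter (darker).
ISO: 6400 → 8000 → 10000 → 12800 → 16000 — 1 1/3 stops raised (brighter).
Net: −3 2/3 −2 2/3 +1 1/3 = −5 stops.

5 stops darker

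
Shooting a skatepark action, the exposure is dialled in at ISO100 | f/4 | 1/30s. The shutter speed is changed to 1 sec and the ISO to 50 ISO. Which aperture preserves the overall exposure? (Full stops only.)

f/16

Shutter speed: 1/30 → 1/15 → 1/8 → 1/4 → 1/2 → 1 — 5 stops longer (brighter).
ISO: 100 → 50 — 1 stop lower (darker).
Net change so far: 4 stops brighter. Offset with the aperture: f/4 → f/5.6 → f/8 → f/11 → f/16.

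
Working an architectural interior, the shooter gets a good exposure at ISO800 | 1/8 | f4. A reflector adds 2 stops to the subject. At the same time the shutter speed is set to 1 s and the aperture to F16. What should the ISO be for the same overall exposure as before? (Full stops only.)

Scene light: 2 stops brighter.
Shutter speed: 1/8 → 1/4 → 1/2 → 1 — 3 stops longer (brighter).
Aperture: f/4 → f/5.6 → f/8 → f/11 → f/16 — 4 stops narrower (darker).
Net so far: 1 stop brighter. ISO: 800 → 400.

ISO 400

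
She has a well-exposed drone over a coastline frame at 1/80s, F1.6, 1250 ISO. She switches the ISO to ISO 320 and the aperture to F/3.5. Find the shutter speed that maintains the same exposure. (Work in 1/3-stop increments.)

ISO: 1250 → 1000 → 800 → 640 → 500 → 400 → 320 — 2 stops lower (darker).
Aperture: f/1.6 → f/1.8 → f/2 → f/2.2 → f/2.5 → f/2.8 → f/3.2 → f/3.5 — 2 1/3 stops smaller aperture (darker).
Net change so far: 4 1/3 stops darker. Offset with the shutter speed: 1/80 → 1/60 → 1/50 → 1/40 → 1/30 → 1/25 → 1/20 → 1/15 → 1/13 → 1/10 → 1/8 → 1/6 → 1/5 → 1/4.

1/4s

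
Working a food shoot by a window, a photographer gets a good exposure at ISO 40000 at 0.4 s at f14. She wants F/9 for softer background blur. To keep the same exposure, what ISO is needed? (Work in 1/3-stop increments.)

Aperture: f/14 → f/13 → f/11 → f/10 → f/9 — 1 1/3 stops wider (brighter).
Need 1 1/3 stops darker from the ISO: 40000 → 32000 → 25600 → 20000 → 16000.

ISO 16000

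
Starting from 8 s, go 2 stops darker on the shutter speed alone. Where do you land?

Shutter speed: 8 → 4 → 2 — 2 stops shorter (darker).

2 s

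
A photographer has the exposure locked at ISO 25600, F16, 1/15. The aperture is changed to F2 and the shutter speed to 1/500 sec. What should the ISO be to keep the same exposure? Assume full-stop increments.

ISO 12800

Aperture: f/16 → f/11 → f/8 → f/5.6 → f/4 → f/2.8 → f/2 — 6 stops wider (brighter).
Shutter speed: 1/15 → 1/30 → 1/60 → 1/125 → 1/250 → 1/500 — 5 stops shorter (darker).
Net change so far: 1 stop brighter. Offset with the ISO: 25600 → 12800.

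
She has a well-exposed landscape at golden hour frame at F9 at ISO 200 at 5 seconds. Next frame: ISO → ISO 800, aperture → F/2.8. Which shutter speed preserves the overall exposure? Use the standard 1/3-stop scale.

ISO: 200 → 250 → 320 → 400 → 500 → 640 → 800 — 2 stops higher (brighter).
Aperture: f/9 → f/8 → f/7.1 → f/6.3 → f/5.6 → f/5 → f/4.5 → f/4 → f/3.5 → f/3.2 → f/2.8 — 3 1/3 stops wider (brighter).
Net change so far: 5 1/3 stops brighter. Offset with the shutter speed: 5 → 4 → 3.2 → 2.5 → 2 → 1.6 → 1.3 → 1 → 0.8 → 0.6 → 0.5 → 0.4 → 0.3 → 1/4 → 1/5 → 1/6 → 1/8.

1/8s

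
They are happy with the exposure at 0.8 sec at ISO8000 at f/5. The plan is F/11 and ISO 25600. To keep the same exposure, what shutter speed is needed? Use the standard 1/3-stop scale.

1.3 s

Aperture: f/5 → f/5.6 → f/6.3 → f/7.1 → f/8 → f/9 → f/10 → f/11 — 2 1/3 stops stopped down (darker).
ISO: 8000 → 10000 → 12800 → 16000 → 20000 → 25600 — 1 2/3 stops raised (brighter).
Net change so far: 2/3 stop darker. Offset with the shutter speed: 0.8 → 1 → 1.3.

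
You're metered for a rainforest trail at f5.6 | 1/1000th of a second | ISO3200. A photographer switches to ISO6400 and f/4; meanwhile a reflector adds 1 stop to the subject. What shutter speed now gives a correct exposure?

Scene light: 1 stop brighter.
ISO: 3200 → 6400 — 1 stop raised (brighter).
Aperture: f/5.6 → f/4 — 1 stop opened up (brighter).
Net so far: 3 stops brighter. Shutter speed: 1/1000 → 1/2000 → 1/4000 → 1/8000.

1/8000s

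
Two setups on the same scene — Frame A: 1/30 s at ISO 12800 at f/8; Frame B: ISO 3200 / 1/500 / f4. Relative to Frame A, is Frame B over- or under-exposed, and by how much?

4 stops darker

Aperture: f/8 → f/5.6 → f/4 — 2 stops larger aperture (brighter).
Shutter speed: 1/30 → 1/60 → 1/125 → 1/250 → 1/500 — 4 stops shorter (darker).
ISO: 12800 → 6400 → 3200 — 2 stops lower (darker).
Net: +2 −4 −2 = −4 stops.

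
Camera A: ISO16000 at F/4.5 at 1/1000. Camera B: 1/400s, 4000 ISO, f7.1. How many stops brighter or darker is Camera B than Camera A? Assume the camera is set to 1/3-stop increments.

Aperture: f/4.5 → f/5 → f/5.6 → f/6.3 → f/7.1 — 1 1/3 stops smaller aperture (darker).
Shutter speed: 1/1000 → 1/800 → 1/640 → 1/500 → 1/400 — 1 1/3 stops longer (brighter).
ISO: 16000 → 12800 → 10000 → 8000 → 6400 → 5000 → 4000 — 2 stops lower (darker).
Net: −1 1/3 +1 1/3 −2 = −2 stops.

2 stops darker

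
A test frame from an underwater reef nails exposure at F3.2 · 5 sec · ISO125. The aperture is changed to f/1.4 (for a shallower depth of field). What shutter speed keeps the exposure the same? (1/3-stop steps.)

1 s

Aperture: f/3.2 → f/2.8 → f/2.5 → f/2.2 → f/2 → f/1.8 → f/1.6 → f/1.4 — 2 1/3 stops wider (brighter).
Need 2 1/3 stops darker from the shutter speed: 5 → 4 → 3.2 → 2.5 → 2 → 1.6 → 1.3 → 1.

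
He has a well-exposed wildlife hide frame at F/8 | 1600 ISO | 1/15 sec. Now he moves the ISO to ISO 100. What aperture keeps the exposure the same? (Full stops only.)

f/2

ISO: 1600 → 800 → 400 → 200 → 100 — 4 stops lower (darker).
Need 4 stops brighter from the aperture: f/8 → f/5.6 → f/4 → f/2.8 → f/2.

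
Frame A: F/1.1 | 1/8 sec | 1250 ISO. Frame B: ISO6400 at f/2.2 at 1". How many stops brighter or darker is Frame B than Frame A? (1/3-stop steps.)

3 1/3 stops brighter

Aperture: f/1.1 → f/1.2 → f/1.4 → f/1.6 → f/1.8 → f/2 → f/2.2 — 2 stops stopped down (darker).
Shutter speed: 1/8 → 1/6 → 1/5 → 1/4 → 0.3 → 0.4 → 0.5 → 0.6 → 0.8 → 1 — 3 stops slower (brighter).
ISO: 1250 → 1600 → 2000 → 2500 → 3200 → 4000 → 5000 → 6400 — 2 1/3 stops raised (brighter).
Net: −2 +3 +2 1/3 = +3 1/3 stops.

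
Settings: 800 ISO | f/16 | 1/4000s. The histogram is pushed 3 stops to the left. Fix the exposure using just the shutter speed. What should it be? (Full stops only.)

1/500s

Underexposed by 3 stops → need 3 stops brighter.
Shutter speed: 1/4000 → 1/2000 → 1/1000 → 1/500.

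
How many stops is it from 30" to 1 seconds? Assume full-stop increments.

30 → 15 → 8 → 4 → 2 → 1 — count the steps: 5 stops.

5 stops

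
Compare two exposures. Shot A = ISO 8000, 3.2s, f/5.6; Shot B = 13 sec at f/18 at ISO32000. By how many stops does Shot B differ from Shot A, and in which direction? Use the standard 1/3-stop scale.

2/3 stop brighter

Aperture: f/5.6 → f/6.3 → f/7.1 → f/8 → f/9 → f/10 → f/11 → f/13 → f/14 → f/16 → f/18 — 3 1/3 stops stopped down (darker).
Shutter speed: 3.2 → 4 → 5 → 6 → 8 → 10 → 13 — 2 stops longer (brighter).
ISO: 8000 → 10000 → 12800 → 16000 → 20000 → 25600 → 32000 — 2 stops higher (brighter).
Net: −3 1/3 +2 +2 = +2/3 stops.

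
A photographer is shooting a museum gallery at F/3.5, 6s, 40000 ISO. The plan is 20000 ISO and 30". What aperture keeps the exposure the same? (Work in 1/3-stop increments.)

ISO: 40000 → 32000 → 25600 → 20000 — 1 stop dropped (darker).
Shutter speed: 6 → 8 → 10 → 13 → 15 → 20 → 25 → 30 — 2 1/3 stops longer (brighter).
Net change so far: 1 1/3 stops brighter. Offset with the aperture: f/3.5 → f/4 → f/4.5 → f/5 → f/5.6.

f/5.6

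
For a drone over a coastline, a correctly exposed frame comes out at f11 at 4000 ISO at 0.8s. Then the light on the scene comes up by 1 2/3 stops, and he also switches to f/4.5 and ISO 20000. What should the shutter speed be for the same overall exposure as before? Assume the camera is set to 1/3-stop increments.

1/125s

Scene light: 1 2/3 stops brighter.
Aperture: f/11 → f/10 → f/9 → f/8 → f/7.1 → f/6.3 → f/5.6 → f/5 → f/4.5 — 2 2/3 stops wider (brighter).
ISO: 4000 → 5000 → 6400 → 8000 → 10000 → 12800 → 16000 → 20000 — 2 1/3 stops higher (brighter).
Net so far: 6 2/3 stops brighter. Shutter speed: 0.8 → 0.6 → 0.5 → 0.4 → 0.3 → 1/4 → 1/5 → 1/6 → 1/8 → 1/10 → 1/13 → 1/15 → 1/20 → 1/25 → 1/30 → 1/40 → 1/50 → 1/60 → 1/80 → 1/100 → 1/125.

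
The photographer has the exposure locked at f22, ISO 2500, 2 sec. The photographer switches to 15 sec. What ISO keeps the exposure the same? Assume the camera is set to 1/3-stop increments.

ISO 320

Shutter speed: 2 → 2.5 → 3.2 → 4 → 5 → 6 → 8 → 10 → 13 → 15 — 3 stops slower (brighter).
Need 3 stops darker from the ISO: 2500 → 2000 → 1600 → 1250 → 1000 → 800 → 640 → 500 → 400 → 320.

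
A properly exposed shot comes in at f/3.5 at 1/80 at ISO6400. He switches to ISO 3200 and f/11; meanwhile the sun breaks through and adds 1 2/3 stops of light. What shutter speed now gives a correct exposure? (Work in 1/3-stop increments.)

1/13s

Scene light: 1 2/3 stops brighter.
ISO: 6400 → 5000 → 4000 → 3200 — 1 stop lower (darker).
Aperture: f/3.5 → f/4 → f/4.5 → f/5 → f/5.6 → f/6.3 → f/7.1 → f/8 → f/9 → f/10 → f/11 — 3 1/3 stops stopped down (darker).
Net so far: 2 2/3 stops darker. Shutter speed: 1/80 → 1/60 → 1/50 → 1/40 → 1/30 → 1/25 → 1/20 → 1/15 → 1/13.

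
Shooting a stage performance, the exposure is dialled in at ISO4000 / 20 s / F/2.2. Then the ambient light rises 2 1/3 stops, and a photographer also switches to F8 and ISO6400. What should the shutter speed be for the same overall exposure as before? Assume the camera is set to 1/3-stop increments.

30 s

Scene light: 2 1/3 stops brighter.
Aperture: f/2.2 → f/2.5 → f/2.8 → f/3.2 → f/3.5 → f/4 → f/4.5 → f/5 → f/5.6 → f/6.3 → f/7.1 → f/8 — 3 2/3 stops narrower (darker).
ISO: 4000 → 5000 → 6400 — 2/3 stop raised (brighter).
Net so far: 2/3 stop darker. Shutter speed: 20 → 25 → 30.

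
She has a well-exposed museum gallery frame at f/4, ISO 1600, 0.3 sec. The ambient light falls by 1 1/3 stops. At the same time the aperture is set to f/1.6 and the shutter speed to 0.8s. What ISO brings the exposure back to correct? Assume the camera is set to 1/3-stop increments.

Scene light: 1 1/3 stops darker.
Aperture: f/4 → f/3.5 → f/3.2 → f/2.8 → f/2.5 → f/2.2 → f/2 → f/1.8 → f/1.6 — 2 2/3 stops opened up (brighter).
Shutter speed: 0.3 → 0.4 → 0.5 → 0.6 → 0.8 — 1 1/3 stops slower (brighter).
Net so far: 2 2/3 stops brighter. ISO: 1600 → 1250 → 1000 → 800 → 640 → 500 → 400 → 320 → 250.

ISO 250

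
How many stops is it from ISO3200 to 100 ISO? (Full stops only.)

5 stops

3200 → 1600 → 800 → 400 → 200 → 100 — count the steps: 5 stops.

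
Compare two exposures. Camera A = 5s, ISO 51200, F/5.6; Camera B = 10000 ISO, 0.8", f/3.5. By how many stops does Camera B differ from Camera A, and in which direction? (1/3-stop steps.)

Aperture: f/5.6 → f/5 → f/4.5 → f/4 → f/3.5 — 1 1/3 stops wider (brighter).
Shutter speed: 5 → 4 → 3.2 → 2.5 → 2 → 1.6 → 1.3 → 1 → 0.8 — 2 2/3 stops shorter (darker).
ISO: 51200 → 40000 → 32000 → 25600 → 20000 → 16000 → 12800 → 10000 — 2 1/3 stops lower (darker).
Net: +1 1/3 −2 2/3 −2 1/3 = −3 2/3 stops.

3 2/3 stops darker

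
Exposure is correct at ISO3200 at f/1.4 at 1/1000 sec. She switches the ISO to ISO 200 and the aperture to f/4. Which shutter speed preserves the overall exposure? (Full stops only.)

1/8s

ISO: 3200 → 1600 → 800 → 400 → 200 — 4 stops lower (darker).
Aperture: f/1.4 → f/2 → f/2.8 → f/4 — 3 stops narrower (darker).
Net change so far: 7 stops darker. Offset with the shutter speed: 1/1000 → 1/500 → 1/250 → 1/125 → 1/60 → 1/30 → 1/15 → 1/8.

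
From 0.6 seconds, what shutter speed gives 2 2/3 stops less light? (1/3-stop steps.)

1/10s

Shutter speed: 0.6 → 0.5 → 0.4 → 0.3 → 1/4 → 1/5 → 1/6 → 1/8 → 1/10 — 2 2/3 stops shorter (darker).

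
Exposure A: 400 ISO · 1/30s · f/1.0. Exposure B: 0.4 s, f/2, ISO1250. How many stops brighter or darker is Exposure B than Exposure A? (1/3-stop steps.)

3 1/3 stops brighter

Aperture: f/1.0 → f/1.1 → f/1.2 → f/1.4 → f/1.6 → f/1.8 → f/2 — 2 stops narrower (darker).
Shutter speed: 1/30 → 1/25 → 1/20 → 1/15 → 1/13 → 1/10 → 1/8 → 1/6 → 1/5 → 1/4 → 0.3 → 0.4 — 3 2/3 stops slower (brighter).
ISO: 400 → 500 → 640 → 800 → 1000 → 1250 — 1 2/3 stops higher (brighter).
Net: −2 +3 2/3 +1 2/3 = +3 1/3 stops.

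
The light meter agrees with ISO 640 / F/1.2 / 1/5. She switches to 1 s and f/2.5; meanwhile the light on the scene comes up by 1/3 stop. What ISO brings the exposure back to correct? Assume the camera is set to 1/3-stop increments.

Scene light: 1/3 stop brighter.
Shutter speed: 1/5 → 1/4 → 0.3 → 0.4 → 0.5 → 0.6 → 0.8 → 1 — 2 1/3 stops longer (brighter).
Aperture: f/1.2 → f/1.4 → f/1.6 → f/1.8 → f/2 → f/2.2 → f/2.5 — 2 stops narrower (darker).
Net so far: 2/3 stop brighter. ISO: 640 → 500 → 400.

ISO 400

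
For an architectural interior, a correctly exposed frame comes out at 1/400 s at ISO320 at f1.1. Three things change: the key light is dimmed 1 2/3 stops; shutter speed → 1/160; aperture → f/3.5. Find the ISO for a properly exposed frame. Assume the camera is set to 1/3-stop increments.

ISO 4000

Scene light: 1 2/3 stops darker.
Shutter speed: 1/400 → 1/320 → 1/250 → 1/200 → 1/160 — 1 1/3 stops longer (brighter).
Aperture: f/1.1 → f/1.2 → f/1.4 → f/1.6 → f/1.8 → f/2 → f/2.2 → f/2.5 → f/2.8 → f/3.2 → f/3.5 — 3 1/3 stops narrower (darker).
Net so far: 3 2/3 stops darker. ISO: 320 → 400 → 500 → 640 → 800 → 1000 → 1250 → 1600 → 2000 → 2500 → 3200 → 4000.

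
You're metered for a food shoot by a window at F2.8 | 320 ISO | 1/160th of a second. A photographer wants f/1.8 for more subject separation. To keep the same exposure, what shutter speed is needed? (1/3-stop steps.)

Aperture: f/2.8 → f/2.5 → f/2.2 → f/2 → f/1.8 — 1 1/3 stops opened up (brighter).
Need 1 1/3 stops darker from the shutter speed: 1/160 → 1/200 → 1/250 → 1/320 → 1/400.

1/400s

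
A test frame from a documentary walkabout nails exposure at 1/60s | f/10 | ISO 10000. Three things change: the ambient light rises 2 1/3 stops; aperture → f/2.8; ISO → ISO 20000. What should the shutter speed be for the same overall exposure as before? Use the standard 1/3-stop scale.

1/8000s

Scene light: 2 1/3 stops brighter.
Aperture: f/10 → f/9 → f/8 → f/7.1 → f/6.3 → f/5.6 → f/5 → f/4.5 → f/4 → f/3.5 → f/3.2 → f/2.8 — 3 2/3 stops larger aperture (brighter).
ISO: 10000 → 12800 → 16000 → 20000 — 1 stop raised (brighter).
Net so far: 7 stops brighter. Shutter speed: 1/60 → 1/80 → 1/100 → 1/125 → 1/160 → 1/200 → 1/250 → 1/320 → 1/400 → 1/500 → 1/640 → 1/800 → 1/1000 → 1/1250 → 1/1600 → 1/2000 → 1/2500 → 1/3200 → 1/4000 → 1/5000 → 1/6400 → 1/8000.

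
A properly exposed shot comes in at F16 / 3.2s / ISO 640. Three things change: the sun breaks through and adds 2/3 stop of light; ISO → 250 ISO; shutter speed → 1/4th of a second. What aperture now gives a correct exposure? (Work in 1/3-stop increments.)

f/3.5

Scene light: 2/3 stop brighter.
ISO: 640 → 500 → 400 → 320 → 250 — 1 1/3 stops lower (darker).
Shutter speed: 3.2 → 2.5 → 2 → 1.6 → 1.3 → 1 → 0.8 → 0.6 → 0.5 → 0.4 → 0.3 → 1/4 — 3 2/3 stops shorter (darker).
Net so far: 4 1/3 stops darker. Aperture: f/16 → f/14 → f/13 → f/11 → f/10 → f/9 → f/8 → f/7.1 → f/6.3 → f/5.6 → f/5 → f/4.5 → f/4 → f/3.5.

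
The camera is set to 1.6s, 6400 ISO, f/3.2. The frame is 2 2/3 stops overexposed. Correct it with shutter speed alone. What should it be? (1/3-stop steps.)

1/4s

Overexposed by 2 2/3 stops → need 2 2/3 stops darker.
Shutter speed: 1.6 → 1.3 → 1 → 0.8 → 0.6 → 0.5 → 0.4 → 0.3 → 1/4.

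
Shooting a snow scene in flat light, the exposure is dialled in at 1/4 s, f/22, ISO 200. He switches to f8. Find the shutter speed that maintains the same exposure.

1/30s

Aperture: f/22 → f/16 → f/11 → f/8 — 3 stops wider (brighter).
Need 3 stops darker from the shutter speed: 1/4 → 1/8 → 1/15 → 1/30.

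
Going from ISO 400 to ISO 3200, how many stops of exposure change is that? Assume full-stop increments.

3 stops

400 → 800 → 1600 → 3200 — count the steps: 3 stops.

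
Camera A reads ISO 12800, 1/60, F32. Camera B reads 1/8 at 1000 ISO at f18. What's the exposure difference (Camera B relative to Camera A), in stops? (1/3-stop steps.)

1 stop brighter

Aperture: f/32 → f/29 → f/25 → f/22 → f/20 → f/18 — 1 2/3 stops larger aperture (brighter).
Shutter speed: 1/60 → 1/50 → 1/40 → 1/30 → 1/25 → 1/20 → 1/15 → 1/13 → 1/10 → 1/8 — 3 stops longer (brighter).
ISO: 12800 → 10000 → 8000 → 6400 → 5000 → 4000 → 3200 → 2500 → 2000 → 1600 → 1250 → 1000 — 3 2/3 stops dropped (darker).
Net: +1 2/3 +3 −3 2/3 = +1 stop.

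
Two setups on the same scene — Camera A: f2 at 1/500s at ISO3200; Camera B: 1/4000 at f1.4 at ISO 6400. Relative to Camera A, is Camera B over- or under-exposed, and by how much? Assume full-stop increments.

Aperture: f/2 → f/1.4 — 1 stop larger aperture (brighter).
Shutter speed: 1/500 → 1/1000 → 1/2000 → 1/4000 — 3 stops shorter (darker).
ISO: 3200 → 6400 — 1 stop higher (brighter).
Net: +1 −3 +1 = −1 stop.

1 stop darker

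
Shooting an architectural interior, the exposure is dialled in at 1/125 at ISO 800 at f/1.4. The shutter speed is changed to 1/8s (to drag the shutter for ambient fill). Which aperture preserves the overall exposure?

f/5.6

Shutter speed: 1/125 → 1/60 → 1/30 → 1/15 → 1/8 — 4 stops longer (brighter).
Need 4 stops darker from the aperture: f/1.4 → f/2 → f/2.8 → f/4 → f/5.6.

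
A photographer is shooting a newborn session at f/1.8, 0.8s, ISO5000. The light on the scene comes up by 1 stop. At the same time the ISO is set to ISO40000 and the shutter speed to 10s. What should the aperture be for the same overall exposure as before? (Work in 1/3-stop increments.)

Scene light: 1 stop brighter.
ISO: 5000 → 6400 → 8000 → 10000 → 12800 → 16000 → 20000 → 25600 → 32000 → 40000 — 3 stops higher (brighter).
Shutter speed: 0.8 → 1 → 1.3 → 1.6 → 2 → 2.5 → 3.2 → 4 → 5 → 6 → 8 → 10 — 3 2/3 stops longer (brighter).
Net so far: 7 2/3 stops brighter. Aperture: f/1.8 → f/2 → f/2.2 → f/2.5 → f/2.8 → f/3.2 → f/3.5 → f/4 → f/4.5 → f/5 → f/5.6 → f/6.3 → f/7.1 → f/8 → f/9 → f/10 → f/11 → f/13 → f/14 → f/16 → f/18 → f/20 → f/22 → f/25.

f/25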